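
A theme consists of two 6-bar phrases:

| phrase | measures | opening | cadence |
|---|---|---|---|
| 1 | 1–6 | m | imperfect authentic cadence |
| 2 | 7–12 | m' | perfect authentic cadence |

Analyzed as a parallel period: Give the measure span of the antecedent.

measures 1–6

The antecedent is the phrase ending with the weaker cadence (imperfect authentic cadence, phrase 1) and the consequent the one ending more conclusively (perfect authentic cadence, phrase 2); the antecedent is measures 1–6.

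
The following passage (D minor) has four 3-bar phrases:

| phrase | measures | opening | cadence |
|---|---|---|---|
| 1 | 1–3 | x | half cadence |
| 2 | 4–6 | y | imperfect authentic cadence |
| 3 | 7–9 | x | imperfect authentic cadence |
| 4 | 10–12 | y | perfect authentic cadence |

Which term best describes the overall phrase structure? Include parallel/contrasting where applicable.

Four phrases in two halves: the first half (mm. 1–6) ends with an imperfect authentic cadence, the second (bars 7–12) with a perfect authentic cadence — a large antecedent–consequent pair, i.e. a double period.
Phrase 3 begins with the same material as phrase 1, making it parallel.

parallel double period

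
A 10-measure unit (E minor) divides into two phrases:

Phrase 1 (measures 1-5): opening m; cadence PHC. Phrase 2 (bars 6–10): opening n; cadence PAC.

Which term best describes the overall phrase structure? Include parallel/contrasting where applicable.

Phrase 1 ends with a Phrygian half cadence (weaker) and phrase 2 with a perfect authentic cadence (stronger): antecedent + consequent = a period.
The two phrases open with different material (m / n), so the period is contrasting.

contrasting period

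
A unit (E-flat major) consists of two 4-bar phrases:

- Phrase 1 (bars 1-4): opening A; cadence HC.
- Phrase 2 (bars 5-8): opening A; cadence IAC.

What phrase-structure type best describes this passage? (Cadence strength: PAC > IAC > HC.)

Phrase 1 ends with a half cadence (weaker) and phrase 2 with an imperfect authentic cadence (stronger): antecedent + consequent = a period.
The two phrases open with the same material (A / A), so the period is parallel.

parallel period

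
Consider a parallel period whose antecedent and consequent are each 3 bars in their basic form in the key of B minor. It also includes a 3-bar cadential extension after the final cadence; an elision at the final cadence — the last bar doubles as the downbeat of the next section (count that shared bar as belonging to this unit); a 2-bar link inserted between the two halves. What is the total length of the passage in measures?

11 measures

Basic parallel period: 3 + 3 = 6 bars.
6 (basic form) + 3 (cadential extension) + 2 (link) = 11.
The elision shares a bar with the next section but does not change this unit's count.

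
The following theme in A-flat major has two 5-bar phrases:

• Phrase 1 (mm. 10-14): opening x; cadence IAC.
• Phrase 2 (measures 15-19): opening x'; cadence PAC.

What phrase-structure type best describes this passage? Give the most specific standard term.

parallel period

Phrase 1 ends with an imperfect authentic cadence (weaker) and phrase 2 with a perfect authentic cadence (stronger): antecedent + consequent = a period.
The two phrases open with the same material (x / x'), so the period is parallel.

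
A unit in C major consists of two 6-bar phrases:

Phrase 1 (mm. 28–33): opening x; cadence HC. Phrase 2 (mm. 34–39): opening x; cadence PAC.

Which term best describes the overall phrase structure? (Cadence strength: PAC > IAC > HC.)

Phrase 1 ends with a half cadence (weaker) and phrase 2 with a perfect authentic cadence (stronger): antecedent + consequent = a period.
The two phrases open with the same material (x / x), so the period is parallel.

parallel period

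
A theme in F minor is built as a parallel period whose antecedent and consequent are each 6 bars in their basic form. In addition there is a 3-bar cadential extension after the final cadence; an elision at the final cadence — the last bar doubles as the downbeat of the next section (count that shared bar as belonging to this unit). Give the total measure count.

Basic parallel period: 6 + 6 = 12 bars.
12 (basic form) + 3 (cadential extension) = 15.
The elision shares a bar with the next section but does not change this unit's count.

15 measures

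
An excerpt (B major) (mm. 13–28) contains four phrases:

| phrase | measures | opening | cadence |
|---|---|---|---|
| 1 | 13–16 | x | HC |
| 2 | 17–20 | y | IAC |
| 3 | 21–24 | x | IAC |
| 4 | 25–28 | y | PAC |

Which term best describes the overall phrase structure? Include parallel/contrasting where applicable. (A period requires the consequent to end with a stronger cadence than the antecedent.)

Four phrases in two halves: the first half (mm. 13-20) ends with an imperfect authentic cadence, the second (bars 21–28) with a perfect authentic cadence — a large antecedent–consequent pair, i.e. a double period.
Phrase 3 begins with the same material as phrase 1, making it parallel.

parallel double period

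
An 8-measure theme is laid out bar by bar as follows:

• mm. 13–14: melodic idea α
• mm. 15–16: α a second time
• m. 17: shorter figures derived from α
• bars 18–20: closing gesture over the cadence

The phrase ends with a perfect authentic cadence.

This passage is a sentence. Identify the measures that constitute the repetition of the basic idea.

measures 15–16

The presentation of a sentence is the basic idea (bars 13–14) plus its repetition (mm. 15–16); the repetition of the basic idea is therefore mm. 15–16.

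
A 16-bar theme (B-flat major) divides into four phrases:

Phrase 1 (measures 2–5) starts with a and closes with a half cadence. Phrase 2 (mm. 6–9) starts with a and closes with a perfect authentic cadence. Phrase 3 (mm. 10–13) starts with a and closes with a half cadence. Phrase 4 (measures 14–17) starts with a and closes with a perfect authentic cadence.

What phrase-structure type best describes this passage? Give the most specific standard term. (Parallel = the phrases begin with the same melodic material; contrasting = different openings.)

The cadence pattern HC–PAC–HC–PAC is weak–strong twice, and phrases 3–4 restate phrases 1–2: a period heard twice, not a double period (which would end weakly at phrase 2).

repeated period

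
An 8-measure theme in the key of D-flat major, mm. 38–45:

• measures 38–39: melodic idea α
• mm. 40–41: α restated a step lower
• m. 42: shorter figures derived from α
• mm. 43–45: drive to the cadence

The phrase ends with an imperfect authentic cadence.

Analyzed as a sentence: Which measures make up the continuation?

After the presentation (bars 38-41), the continuation covers the fragmentation through the cadence: measures 42–45.

measures 42–45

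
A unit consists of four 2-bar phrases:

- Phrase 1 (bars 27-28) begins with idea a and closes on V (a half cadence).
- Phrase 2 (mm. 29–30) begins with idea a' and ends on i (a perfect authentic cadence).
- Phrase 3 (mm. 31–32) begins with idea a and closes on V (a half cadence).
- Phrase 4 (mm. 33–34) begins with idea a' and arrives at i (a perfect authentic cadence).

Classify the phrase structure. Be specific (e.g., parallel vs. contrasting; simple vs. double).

repeated period

The cadence pattern HC–PAC–HC–PAC is weak–strong twice, and phrases 3–4 restate phrases 1–2: a period heard twice, not a double period (which would end weakly at phrase 2).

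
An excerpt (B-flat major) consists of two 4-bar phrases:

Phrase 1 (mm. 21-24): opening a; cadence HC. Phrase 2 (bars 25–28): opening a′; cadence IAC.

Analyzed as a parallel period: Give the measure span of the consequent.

The antecedent is the phrase ending with the weaker cadence (half cadence, phrase 1) and the consequent the one ending more conclusively (imperfect authentic cadence, phrase 2); the consequent is measures 25–28.

measures 25–28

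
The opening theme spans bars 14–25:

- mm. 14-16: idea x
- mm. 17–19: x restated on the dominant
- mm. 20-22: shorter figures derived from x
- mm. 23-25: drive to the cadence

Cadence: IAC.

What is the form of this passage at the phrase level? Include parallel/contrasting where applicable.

Basic idea (measures 14–16) + its repetition (measures 17–19) form the presentation; fragmentation and cadence (mm. 20–25) form the continuation — the 12-bar whole is a sentence.

sentence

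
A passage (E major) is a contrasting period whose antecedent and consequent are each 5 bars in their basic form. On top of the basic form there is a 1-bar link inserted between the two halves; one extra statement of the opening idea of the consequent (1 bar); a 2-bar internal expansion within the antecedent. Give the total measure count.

Basic contrasting period: 5 + 5 = 10 bars.
10 (basic form) + 1 (link) + 1 (extra statement) + 2 (internal expansion) = 14.

14 measures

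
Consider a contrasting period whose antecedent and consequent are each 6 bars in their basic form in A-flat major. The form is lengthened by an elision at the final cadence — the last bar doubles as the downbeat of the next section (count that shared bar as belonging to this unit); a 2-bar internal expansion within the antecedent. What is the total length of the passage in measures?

14 measures

Basic contrasting period: 6 + 6 = 12 bars.
12 (basic form) + 2 (internal expansion) = 14.
The elision shares a bar with the next section but does not change this unit's count.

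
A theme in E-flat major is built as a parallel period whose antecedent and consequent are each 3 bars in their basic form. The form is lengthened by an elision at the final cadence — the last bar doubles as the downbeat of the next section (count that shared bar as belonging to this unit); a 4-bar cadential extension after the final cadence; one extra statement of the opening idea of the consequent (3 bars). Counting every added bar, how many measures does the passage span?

Basic parallel period: 3 + 3 = 6 bars.
6 (basic form) + 4 (cadential extension) + 3 (extra statement) = 13.
The elision shares a bar with the next section but does not change this unit's count.

13 measures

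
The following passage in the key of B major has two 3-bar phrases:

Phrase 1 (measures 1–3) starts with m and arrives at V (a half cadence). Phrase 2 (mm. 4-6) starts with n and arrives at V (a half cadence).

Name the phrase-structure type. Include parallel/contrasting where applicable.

The second phrase closes with a half cadence, which is not stronger than the first phrase's half cadence; without a weak→strong cadential pair there is no antecedent–consequent relationship, so this is a phrase group rather than a period.

phrase group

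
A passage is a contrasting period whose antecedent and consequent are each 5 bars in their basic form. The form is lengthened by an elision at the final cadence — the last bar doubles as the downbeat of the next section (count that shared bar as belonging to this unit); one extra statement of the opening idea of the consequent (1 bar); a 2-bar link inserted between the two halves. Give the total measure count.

Basic contrasting period: 5 + 5 = 10 bars.
10 (basic form) + 1 (extra statement) + 2 (link) = 13.
The elision shares a bar with the next section but does not change this unit's count.

13 measures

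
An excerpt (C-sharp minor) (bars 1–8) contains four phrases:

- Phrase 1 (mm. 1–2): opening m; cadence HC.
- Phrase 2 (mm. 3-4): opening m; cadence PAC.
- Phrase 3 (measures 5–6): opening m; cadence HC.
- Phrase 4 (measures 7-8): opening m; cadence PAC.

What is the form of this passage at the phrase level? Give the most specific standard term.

The cadence pattern HC–PAC–HC–PAC is weak–strong twice, and phrases 3–4 restate phrases 1–2: a period heard twice, not a double period (which would end weakly at phrase 2).

repeated period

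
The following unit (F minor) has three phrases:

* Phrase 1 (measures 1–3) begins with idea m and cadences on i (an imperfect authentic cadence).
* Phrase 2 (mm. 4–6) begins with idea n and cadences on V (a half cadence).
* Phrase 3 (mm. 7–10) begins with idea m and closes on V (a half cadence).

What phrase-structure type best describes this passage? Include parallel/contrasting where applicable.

The final phrase closes with a half cadence, which is not stronger than the preceding half cadence; the 3 phrases lack an overall antecedent–consequent design and so form a phrase group.

phrase group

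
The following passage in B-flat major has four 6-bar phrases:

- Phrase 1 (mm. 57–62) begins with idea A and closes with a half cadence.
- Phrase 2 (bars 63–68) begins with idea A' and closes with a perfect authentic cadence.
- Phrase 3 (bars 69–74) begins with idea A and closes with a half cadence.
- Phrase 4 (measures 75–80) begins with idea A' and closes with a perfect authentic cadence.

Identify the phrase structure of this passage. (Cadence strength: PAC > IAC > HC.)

The cadence pattern HC–PAC–HC–PAC is weak–strong twice, and phrases 3–4 restate phrases 1–2: a period heard twice, not a double period (which would end weakly at phrase 2).

repeated period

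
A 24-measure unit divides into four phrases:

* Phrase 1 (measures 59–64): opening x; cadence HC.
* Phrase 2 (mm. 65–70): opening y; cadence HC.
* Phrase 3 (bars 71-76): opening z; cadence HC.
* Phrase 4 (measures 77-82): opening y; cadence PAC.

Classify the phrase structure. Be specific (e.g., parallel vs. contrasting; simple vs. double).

contrasting double period

Four phrases in two halves: the first half (measures 59–70) ends with a half cadence, the second (measures 71-82) with a perfect authentic cadence — a large antecedent–consequent pair, i.e. a double period.
Phrase 3 begins with different material from phrase 1, making it contrasting.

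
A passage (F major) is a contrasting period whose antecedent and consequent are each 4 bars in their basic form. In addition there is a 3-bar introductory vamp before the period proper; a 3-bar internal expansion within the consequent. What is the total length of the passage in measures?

Basic contrasting period: 4 + 4 = 8 bars.
8 (basic form) + 3 (introduction) + 3 (internal expansion) = 14.

14 measures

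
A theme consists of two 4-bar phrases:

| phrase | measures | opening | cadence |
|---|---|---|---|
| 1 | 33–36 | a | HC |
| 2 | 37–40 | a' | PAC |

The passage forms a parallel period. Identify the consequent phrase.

phrase 2

The phrase ending with the weaker cadence (half cadence) is the antecedent; the one ending more conclusively (perfect authentic cadence) is the consequent. The consequent is phrase 2.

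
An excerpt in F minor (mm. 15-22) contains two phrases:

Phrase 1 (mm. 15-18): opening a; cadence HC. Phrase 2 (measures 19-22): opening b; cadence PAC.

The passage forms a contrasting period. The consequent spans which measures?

The antecedent is the phrase ending with the weaker cadence (half cadence, phrase 1) and the consequent the one ending more conclusively (perfect authentic cadence, phrase 2); the consequent is mm. 19-22.

measures 19–22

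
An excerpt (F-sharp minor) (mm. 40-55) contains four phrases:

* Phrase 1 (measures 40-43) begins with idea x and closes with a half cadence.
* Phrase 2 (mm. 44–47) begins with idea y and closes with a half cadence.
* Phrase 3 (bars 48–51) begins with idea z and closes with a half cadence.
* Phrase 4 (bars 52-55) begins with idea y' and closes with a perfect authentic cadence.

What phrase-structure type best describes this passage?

Four phrases in two halves: the first half (mm. 40–47) ends with a half cadence, the second (measures 48-55) with a perfect authentic cadence — a large antecedent–consequent pair, i.e. a double period.
Phrase 3 begins with different material from phrase 1, making it contrasting.

contrasting double period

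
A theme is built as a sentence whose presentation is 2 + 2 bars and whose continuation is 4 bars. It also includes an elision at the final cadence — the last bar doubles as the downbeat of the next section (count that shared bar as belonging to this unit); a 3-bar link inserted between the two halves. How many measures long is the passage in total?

Basic sentence: 2 + 2 + 4 = 8 bars.
8 (basic form) + 3 (link) = 11.
The elision shares a bar with the next section but does not change this unit's count.

11 measures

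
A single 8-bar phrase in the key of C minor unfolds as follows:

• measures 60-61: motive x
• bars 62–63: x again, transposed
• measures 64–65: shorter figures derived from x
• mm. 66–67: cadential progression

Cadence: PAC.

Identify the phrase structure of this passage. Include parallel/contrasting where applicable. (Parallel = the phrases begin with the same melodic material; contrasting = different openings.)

sentence

Basic idea (mm. 60–61) + its repetition (mm. 62-63) form the presentation; fragmentation and cadence (mm. 64–67) form the continuation — the 8-bar whole is a sentence.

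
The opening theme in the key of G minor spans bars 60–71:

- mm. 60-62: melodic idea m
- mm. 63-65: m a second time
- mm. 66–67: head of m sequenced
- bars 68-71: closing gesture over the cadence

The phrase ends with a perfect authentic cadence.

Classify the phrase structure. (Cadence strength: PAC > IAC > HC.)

sentence

Basic idea (mm. 60–62) + its repetition (measures 63–65) form the presentation; fragmentation and cadence (mm. 66–71) form the continuation — the 12-bar whole is a sentence.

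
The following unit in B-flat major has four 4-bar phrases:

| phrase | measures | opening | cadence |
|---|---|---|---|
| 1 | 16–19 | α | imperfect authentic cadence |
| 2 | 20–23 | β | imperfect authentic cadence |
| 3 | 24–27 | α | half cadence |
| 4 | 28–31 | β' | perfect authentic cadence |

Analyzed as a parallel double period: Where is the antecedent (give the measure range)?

In a double period the four phrases pair into a large antecedent (phrases 1–2, ending imperfect authentic cadence) and a large consequent (phrases 3–4, ending perfect authentic cadence). The antecedent spans bars 16–23.

measures 16–23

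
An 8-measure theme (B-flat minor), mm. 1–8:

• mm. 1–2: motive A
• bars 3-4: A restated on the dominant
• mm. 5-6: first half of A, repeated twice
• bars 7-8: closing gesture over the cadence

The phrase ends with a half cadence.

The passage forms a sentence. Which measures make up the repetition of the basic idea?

measures 3–4

The presentation of a sentence is the basic idea (bars 1–2) plus its repetition (mm. 3–4); the repetition of the basic idea is therefore measures 3–4.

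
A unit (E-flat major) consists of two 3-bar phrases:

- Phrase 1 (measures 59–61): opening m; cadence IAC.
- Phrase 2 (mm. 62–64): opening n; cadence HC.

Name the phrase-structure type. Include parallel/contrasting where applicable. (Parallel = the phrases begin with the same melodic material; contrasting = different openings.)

The second phrase closes with a half cadence, which is not stronger than the first phrase's imperfect authentic cadence; without a weak→strong cadential pair there is no antecedent–consequent relationship, so this is a phrase group rather than a period.

phrase group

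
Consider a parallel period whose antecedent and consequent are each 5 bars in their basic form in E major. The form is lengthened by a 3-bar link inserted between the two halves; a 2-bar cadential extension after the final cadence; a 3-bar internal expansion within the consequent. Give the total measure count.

18 measures

Basic parallel period: 5 + 5 = 10 bars.
10 (basic form) + 3 (link) + 2 (cadential extension) + 3 (internal expansion) = 18.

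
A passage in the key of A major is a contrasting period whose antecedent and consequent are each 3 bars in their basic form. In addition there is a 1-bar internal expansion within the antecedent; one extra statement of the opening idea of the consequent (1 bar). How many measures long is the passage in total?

8 measures

Basic contrasting period: 3 + 3 = 6 bars.
6 (basic form) + 1 (internal expansion) + 1 (extra statement) = 8.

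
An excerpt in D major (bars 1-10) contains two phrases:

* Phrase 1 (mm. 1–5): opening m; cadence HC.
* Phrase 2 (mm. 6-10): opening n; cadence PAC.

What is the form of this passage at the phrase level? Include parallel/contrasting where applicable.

Phrase 1 ends with a half cadence (weaker) and phrase 2 with a perfect authentic cadence (stronger): antecedent + consequent = a period.
The two phrases open with different material (m / n), so the period is contrasting.

contrasting period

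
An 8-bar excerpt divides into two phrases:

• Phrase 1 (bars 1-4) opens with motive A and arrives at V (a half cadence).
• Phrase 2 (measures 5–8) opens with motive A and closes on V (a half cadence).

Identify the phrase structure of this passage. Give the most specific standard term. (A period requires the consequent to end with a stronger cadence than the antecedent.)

repeated phrase

Both phrases have the same opening (A) and the same cadence (half cadence): the second is a restatement, not a consequent, so this is a repeated phrase rather than a period.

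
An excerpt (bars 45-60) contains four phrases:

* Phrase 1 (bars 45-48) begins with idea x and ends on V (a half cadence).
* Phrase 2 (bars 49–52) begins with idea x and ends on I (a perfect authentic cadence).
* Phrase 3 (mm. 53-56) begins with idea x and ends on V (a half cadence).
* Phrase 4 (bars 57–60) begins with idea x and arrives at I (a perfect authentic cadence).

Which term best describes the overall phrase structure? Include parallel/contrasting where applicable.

The cadence pattern HC–PAC–HC–PAC is weak–strong twice, and phrases 3–4 restate phrases 1–2: a period heard twice, not a double period (which would end weakly at phrase 2).

repeated period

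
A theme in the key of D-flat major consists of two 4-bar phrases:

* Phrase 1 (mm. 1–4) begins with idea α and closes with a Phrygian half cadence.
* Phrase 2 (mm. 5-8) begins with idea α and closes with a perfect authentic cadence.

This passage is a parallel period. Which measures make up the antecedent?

measures 1–4

The antecedent is the phrase ending with the weaker cadence (Phrygian half cadence, phrase 1) and the consequent the one ending more conclusively (perfect authentic cadence, phrase 2); the antecedent is mm. 1–4.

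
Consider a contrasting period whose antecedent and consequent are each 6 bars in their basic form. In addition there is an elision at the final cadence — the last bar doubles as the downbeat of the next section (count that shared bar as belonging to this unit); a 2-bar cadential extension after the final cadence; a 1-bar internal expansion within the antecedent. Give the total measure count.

Basic contrasting period: 6 + 6 = 12 bars.
12 (basic form) + 2 (cadential extension) + 1 (internal expansion) = 15.
The elision shares a bar with the next section but does not change this unit's count.

15 measures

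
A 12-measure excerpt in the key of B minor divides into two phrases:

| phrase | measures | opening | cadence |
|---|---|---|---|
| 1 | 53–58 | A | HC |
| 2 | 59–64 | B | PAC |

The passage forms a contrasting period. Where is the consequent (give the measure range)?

The antecedent is the phrase ending with the weaker cadence (half cadence, phrase 1) and the consequent the one ending more conclusively (perfect authentic cadence, phrase 2); the consequent is mm. 59–64.

measures 59–64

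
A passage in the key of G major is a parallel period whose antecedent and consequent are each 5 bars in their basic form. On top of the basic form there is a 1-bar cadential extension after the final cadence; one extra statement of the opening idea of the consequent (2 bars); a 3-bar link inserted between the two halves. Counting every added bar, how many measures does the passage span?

Basic parallel period: 5 + 5 = 10 bars.
10 (basic form) + 1 (cadential extension) + 2 (extra statement) + 3 (link) = 16.

16 measures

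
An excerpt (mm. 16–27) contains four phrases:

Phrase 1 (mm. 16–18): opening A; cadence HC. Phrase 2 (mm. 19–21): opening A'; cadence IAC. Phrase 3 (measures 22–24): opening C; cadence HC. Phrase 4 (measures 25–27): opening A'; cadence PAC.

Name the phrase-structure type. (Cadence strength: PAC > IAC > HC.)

Four phrases in two halves: the first half (bars 16-21) ends with an imperfect authentic cadence, the second (mm. 22–27) with a perfect authentic cadence — a large antecedent–consequent pair, i.e. a double period.
Phrase 3 begins with different material from phrase 1, making it contrasting.

contrasting double period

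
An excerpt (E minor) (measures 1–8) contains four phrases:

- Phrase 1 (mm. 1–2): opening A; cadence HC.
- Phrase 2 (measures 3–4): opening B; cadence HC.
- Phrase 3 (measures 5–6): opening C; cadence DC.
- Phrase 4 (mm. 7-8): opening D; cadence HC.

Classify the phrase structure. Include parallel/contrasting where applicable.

Phrase 4 ends with a half cadence, no stronger than phrase 2's half cadence, so the four phrases do not form a double period; nor do phrases 3–4 duplicate 1–2, so it is not a repeated period. With no phrase reaching a conclusive cadence, the passage is a phrase group.

phrase group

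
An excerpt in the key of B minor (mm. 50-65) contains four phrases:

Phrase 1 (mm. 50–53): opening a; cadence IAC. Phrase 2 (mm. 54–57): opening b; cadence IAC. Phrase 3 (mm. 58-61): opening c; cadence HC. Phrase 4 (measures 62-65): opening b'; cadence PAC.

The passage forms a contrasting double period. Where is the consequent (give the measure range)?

In a double period the four phrases pair into a large antecedent (phrases 1–2, ending imperfect authentic cadence) and a large consequent (phrases 3–4, ending perfect authentic cadence). The consequent spans mm. 58–65.

measures 58–65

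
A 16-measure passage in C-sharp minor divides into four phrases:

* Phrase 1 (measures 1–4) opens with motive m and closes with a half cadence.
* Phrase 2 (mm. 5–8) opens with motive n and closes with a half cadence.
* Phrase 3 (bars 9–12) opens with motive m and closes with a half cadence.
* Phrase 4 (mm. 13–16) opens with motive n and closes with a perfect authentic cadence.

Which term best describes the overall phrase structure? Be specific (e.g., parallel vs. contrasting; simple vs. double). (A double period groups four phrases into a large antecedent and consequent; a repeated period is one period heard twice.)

parallel double period

Four phrases in two halves: the first half (bars 1–8) ends with a half cadence, the second (measures 9-16) with a perfect authentic cadence — a large antecedent–consequent pair, i.e. a double period.
Phrase 3 begins with the same material as phrase 1, making it parallel.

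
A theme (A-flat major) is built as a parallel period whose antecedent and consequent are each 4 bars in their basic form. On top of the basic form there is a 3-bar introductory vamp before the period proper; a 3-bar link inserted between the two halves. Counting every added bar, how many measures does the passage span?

Basic parallel period: 4 + 4 = 8 bars.
8 (basic form) + 3 (introduction) + 3 (link) = 14.

14 measures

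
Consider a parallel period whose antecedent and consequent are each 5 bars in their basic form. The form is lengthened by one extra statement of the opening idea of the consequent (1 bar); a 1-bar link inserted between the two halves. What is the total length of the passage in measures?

12 measures

Basic parallel period: 5 + 5 = 10 bars.
10 (basic form) + 1 (extra statement) + 1 (link) = 12.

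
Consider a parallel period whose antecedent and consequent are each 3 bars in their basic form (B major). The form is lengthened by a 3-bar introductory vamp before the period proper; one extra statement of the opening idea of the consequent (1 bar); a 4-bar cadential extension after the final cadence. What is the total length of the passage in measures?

Basic parallel period: 3 + 3 = 6 bars.
6 (basic form) + 3 (introduction) + 1 (extra statement) + 4 (cadential extension) = 14.

14 measures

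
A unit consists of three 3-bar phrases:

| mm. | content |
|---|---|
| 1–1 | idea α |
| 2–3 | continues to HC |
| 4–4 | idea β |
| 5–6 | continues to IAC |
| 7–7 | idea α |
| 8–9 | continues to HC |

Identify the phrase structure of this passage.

The final phrase closes with a half cadence, which is not stronger than the preceding imperfect authentic cadence; the 3 phrases lack an overall antecedent–consequent design and so form a phrase group.

phrase group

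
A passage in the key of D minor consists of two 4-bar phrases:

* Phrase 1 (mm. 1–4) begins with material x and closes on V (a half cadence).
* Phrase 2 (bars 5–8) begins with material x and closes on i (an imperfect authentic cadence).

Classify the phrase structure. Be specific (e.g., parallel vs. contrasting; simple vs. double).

Phrase 1 ends with a half cadence (weaker) and phrase 2 with an imperfect authentic cadence (stronger): antecedent + consequent = a period.
The two phrases open with the same material (x / x), so the period is parallel.

parallel period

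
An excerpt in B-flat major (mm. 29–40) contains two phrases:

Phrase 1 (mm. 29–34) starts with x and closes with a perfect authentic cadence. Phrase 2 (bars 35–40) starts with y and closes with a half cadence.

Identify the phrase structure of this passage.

The second phrase closes with a half cadence, which is not stronger than the first phrase's perfect authentic cadence; without a weak→strong cadential pair there is no antecedent–consequent relationship, so this is a phrase group rather than a period.

phrase group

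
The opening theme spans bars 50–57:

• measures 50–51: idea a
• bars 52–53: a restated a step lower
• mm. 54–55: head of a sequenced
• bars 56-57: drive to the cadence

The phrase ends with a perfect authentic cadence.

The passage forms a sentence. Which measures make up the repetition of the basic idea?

measures 52–53

The presentation of a sentence is the basic idea (bars 50–51) plus its repetition (measures 52–53); the repetition of the basic idea is therefore bars 52–53.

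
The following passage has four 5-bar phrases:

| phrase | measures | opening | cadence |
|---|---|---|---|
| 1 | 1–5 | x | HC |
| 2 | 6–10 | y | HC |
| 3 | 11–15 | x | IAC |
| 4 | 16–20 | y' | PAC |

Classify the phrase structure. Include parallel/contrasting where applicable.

parallel double period

Four phrases in two halves: the first half (mm. 1-10) ends with a half cadence, the second (mm. 11–20) with a perfect authentic cadence — a large antecedent–consequent pair, i.e. a double period.
Phrase 3 begins with the same material as phrase 1, making it parallel.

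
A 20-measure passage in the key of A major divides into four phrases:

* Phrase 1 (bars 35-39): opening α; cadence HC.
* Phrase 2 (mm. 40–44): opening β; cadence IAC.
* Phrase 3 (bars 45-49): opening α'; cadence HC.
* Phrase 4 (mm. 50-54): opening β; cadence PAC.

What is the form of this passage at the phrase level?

parallel double period

Four phrases in two halves: the first half (bars 35–44) ends with an imperfect authentic cadence, the second (mm. 45–54) with a perfect authentic cadence — a large antecedent–consequent pair, i.e. a double period.
Phrase 3 begins with the same material as phrase 1, making it parallel.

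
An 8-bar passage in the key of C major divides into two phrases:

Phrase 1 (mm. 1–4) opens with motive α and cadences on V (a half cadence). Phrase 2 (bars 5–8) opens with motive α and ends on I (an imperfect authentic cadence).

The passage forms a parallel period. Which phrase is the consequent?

The phrase ending with the weaker cadence (half cadence) is the antecedent; the one ending more conclusively (imperfect authentic cadence) is the consequent. The consequent is phrase 2.

phrase 2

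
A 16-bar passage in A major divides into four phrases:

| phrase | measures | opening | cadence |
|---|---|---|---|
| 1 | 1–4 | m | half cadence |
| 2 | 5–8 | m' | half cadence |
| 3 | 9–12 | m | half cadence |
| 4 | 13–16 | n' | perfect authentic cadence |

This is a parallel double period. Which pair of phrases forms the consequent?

In a double period the first pair of phrases (ending half cadence) is the large antecedent and the second pair (ending perfect authentic cadence) is the large consequent; the consequent is phrases 3 and 4.

phrases 3 and 4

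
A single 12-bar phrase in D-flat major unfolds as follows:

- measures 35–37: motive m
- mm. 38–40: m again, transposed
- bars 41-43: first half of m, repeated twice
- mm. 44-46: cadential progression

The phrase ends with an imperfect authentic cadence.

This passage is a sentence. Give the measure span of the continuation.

measures 41–46

After the presentation (mm. 35–40), the continuation covers the fragmentation through the cadence: measures 41–46.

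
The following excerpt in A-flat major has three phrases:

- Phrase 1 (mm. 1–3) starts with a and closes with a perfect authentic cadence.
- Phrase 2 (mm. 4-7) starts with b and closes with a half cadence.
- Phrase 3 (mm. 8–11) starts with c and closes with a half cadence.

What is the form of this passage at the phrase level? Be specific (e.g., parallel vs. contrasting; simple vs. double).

phrase group

The final phrase closes with a half cadence, which is not stronger than the preceding half cadence; the 3 phrases lack an overall antecedent–consequent design and so form a phrase group.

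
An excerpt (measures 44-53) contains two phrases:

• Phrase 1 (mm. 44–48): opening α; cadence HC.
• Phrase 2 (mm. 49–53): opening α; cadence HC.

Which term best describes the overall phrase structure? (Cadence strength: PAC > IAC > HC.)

Both phrases have the same opening (α) and the same cadence (half cadence): the second is a restatement, not a consequent, so this is a repeated phrase rather than a period.

repeated phrase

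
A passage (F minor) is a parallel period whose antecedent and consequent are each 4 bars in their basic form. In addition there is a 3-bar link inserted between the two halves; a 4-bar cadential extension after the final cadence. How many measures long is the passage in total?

15 measures

Basic parallel period: 4 + 4 = 8 bars.
8 (basic form) + 3 (link) + 4 (cadential extension) = 15.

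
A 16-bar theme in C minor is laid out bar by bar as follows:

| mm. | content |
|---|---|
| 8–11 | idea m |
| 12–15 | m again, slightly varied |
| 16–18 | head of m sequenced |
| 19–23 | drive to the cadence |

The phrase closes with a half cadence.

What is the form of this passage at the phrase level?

sentence

Basic idea (bars 8–11) + its repetition (bars 12–15) form the presentation; fragmentation and cadence (mm. 16–23) form the continuation — the 16-bar whole is a sentence.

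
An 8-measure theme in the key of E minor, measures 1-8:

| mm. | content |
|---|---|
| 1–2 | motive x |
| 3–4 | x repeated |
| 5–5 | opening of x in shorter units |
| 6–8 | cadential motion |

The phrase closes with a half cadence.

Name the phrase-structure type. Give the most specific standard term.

Basic idea (bars 1-2) + its repetition (bars 3–4) form the presentation; fragmentation and cadence (measures 5–8) form the continuation — the 8-bar whole is a sentence.

sentence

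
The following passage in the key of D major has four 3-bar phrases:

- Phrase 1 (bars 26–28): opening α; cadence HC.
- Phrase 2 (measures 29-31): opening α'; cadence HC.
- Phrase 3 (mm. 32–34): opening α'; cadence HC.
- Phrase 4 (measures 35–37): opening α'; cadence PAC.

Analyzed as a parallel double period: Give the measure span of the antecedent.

In a double period the four phrases pair into a large antecedent (phrases 1–2, ending half cadence) and a large consequent (phrases 3–4, ending perfect authentic cadence). The antecedent spans mm. 26–31.

measures 26–31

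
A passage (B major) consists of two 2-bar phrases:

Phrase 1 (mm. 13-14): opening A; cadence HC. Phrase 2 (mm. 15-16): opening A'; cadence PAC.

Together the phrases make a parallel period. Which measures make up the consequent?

measures 15–16

The phrase ending with the weaker cadence (half cadence) is the antecedent; the one ending more conclusively (perfect authentic cadence) is the consequent. The consequent is measures 15–16.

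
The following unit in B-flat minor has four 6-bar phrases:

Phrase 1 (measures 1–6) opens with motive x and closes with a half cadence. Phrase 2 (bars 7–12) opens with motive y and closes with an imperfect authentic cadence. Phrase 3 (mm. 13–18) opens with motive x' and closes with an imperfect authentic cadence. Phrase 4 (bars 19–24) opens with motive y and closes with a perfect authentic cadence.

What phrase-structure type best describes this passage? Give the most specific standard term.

parallel double period

Four phrases in two halves: the first half (measures 1–12) ends with an imperfect authentic cadence, the second (bars 13–24) with a perfect authentic cadence — a large antecedent–consequent pair, i.e. a double period.
Phrase 3 begins with the same material as phrase 1, making it parallel.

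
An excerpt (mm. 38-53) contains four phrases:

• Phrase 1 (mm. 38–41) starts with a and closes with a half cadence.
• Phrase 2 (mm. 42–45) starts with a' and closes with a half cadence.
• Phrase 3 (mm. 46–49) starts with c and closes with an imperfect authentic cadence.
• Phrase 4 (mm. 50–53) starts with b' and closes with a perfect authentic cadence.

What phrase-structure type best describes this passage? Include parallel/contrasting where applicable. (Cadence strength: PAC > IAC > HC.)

contrasting double period

Four phrases in two halves: the first half (bars 38–45) ends with a half cadence, the second (mm. 46-53) with a perfect authentic cadence — a large antecedent–consequent pair, i.e. a double period.
Phrase 3 begins with different material from phrase 1, making it contrasting.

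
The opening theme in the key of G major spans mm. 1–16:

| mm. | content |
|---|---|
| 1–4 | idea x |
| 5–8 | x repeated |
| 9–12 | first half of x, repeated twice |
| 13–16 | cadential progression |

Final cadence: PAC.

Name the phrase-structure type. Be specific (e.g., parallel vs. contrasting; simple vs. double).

sentence

Basic idea (bars 1-4) + its repetition (mm. 5-8) form the presentation; fragmentation and cadence (measures 9–16) form the continuation — the 16-bar whole is a sentence.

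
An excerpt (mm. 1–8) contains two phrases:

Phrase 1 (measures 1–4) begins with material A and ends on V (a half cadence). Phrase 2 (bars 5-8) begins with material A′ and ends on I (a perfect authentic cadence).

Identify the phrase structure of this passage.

parallel period

Phrase 1 ends with a half cadence (weaker) and phrase 2 with a perfect authentic cadence (stronger): antecedent + consequent = a period.
The two phrases open with the same material (A / A′), so the period is parallel.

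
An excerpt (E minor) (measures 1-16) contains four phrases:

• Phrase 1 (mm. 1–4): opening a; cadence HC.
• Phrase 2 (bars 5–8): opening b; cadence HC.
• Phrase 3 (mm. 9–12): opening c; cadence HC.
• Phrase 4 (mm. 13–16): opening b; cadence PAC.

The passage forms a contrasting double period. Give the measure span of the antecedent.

measures 1–8

In a double period the first pair of phrases (ending half cadence) is the large antecedent and the second pair (ending perfect authentic cadence) is the large consequent; the antecedent is measures 1–8.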